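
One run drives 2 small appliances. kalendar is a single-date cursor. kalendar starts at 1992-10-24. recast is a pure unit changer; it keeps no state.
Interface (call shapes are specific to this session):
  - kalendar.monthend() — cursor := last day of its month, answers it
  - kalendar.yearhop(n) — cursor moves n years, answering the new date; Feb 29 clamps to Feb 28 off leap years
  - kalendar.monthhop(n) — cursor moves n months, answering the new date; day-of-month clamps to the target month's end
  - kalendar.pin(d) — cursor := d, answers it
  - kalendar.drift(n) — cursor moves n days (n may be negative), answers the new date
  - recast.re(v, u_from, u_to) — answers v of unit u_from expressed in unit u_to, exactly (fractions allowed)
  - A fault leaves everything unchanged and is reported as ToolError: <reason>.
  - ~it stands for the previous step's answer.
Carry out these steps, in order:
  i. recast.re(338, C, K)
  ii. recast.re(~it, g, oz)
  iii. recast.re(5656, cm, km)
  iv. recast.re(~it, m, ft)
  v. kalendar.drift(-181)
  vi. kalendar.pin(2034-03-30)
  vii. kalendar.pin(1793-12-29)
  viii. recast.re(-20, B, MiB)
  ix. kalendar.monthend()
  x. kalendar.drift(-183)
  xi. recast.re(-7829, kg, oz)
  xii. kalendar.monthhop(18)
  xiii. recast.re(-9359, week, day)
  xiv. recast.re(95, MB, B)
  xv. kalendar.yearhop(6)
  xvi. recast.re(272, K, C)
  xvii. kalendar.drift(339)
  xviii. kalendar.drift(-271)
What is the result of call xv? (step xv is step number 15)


Answer: 1801-01-01

Derivation:
Do: recast.re[v→338; u_from→C; u_to→K]
See: 12223/20
Do: recast.re[v→~it; u_from→g; u_to→oz]
See: 977840000/45359237
Do: recast.re[v→5656; u_from→cm; u_to→km]
See: 707/12500
Do: recast.re[v→~it; u_from→m; u_to→ft]
See: 707/3810
Do: kalendar.drift[n→-181]
See: 1992-04-26
Do: kalendar.pin[d→2034-03-30]
See: 2034-03-30
Do: kalendar.pin[d→1793-12-29]
See: 1793-12-29
Do: recast.re[v→-20; u_from→B; u_to→MiB]
See: -5/262144
Do: kalendar.monthend[]
See: 1793-12-31
Do: kalendar.drift[n→-183]
See: 1793-07-01
Do: recast.re[v→-7829; u_from→kg; u_to→oz]
See: -12526400000000/45359237
Do: kalendar.monthhop[n→18]
See: 1795-01-01
Do: recast.re[v→-9359; u_from→week; u_to→day]
See: -65513
Do: recast.re[v→95; u_from→MB; u_to→B]
See: 95000000
Do: kalendar.yearhop[n→6]
See: 1801-01-01
Do: recast.re[v→272; u_from→K; u_to→C]
See: -23/20
Do: kalendar.drift[n→339]
See: 1801-12-06
Do: kalendar.drift[n→-271]
See: 1801-03-10


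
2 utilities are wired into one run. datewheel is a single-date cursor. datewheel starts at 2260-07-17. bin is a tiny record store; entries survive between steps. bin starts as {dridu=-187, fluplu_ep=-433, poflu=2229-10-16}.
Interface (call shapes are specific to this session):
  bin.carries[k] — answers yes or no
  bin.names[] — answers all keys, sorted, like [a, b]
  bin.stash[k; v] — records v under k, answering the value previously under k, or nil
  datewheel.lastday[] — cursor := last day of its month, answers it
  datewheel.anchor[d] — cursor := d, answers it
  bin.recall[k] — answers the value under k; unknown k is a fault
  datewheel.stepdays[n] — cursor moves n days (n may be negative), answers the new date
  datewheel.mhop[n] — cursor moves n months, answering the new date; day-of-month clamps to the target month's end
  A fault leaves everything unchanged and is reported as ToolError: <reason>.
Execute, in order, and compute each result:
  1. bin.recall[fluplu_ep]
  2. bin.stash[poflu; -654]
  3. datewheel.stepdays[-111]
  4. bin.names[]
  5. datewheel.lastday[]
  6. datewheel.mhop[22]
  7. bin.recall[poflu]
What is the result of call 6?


Answer: 2262-01-31

Derivation:
$ bin.recall k→fluplu_ep
= -433
$ bin.stash k→poflu v→-654
= 2229-10-16
$ datewheel.stepdays n→-111
= 2260-03-28
$ bin.names
= [dridu, fluplu_ep, poflu]
$ datewheel.lastday
= 2260-03-31
$ datewheel.mhop n→22
= 2262-01-31
$ bin.recall k→poflu
= -654


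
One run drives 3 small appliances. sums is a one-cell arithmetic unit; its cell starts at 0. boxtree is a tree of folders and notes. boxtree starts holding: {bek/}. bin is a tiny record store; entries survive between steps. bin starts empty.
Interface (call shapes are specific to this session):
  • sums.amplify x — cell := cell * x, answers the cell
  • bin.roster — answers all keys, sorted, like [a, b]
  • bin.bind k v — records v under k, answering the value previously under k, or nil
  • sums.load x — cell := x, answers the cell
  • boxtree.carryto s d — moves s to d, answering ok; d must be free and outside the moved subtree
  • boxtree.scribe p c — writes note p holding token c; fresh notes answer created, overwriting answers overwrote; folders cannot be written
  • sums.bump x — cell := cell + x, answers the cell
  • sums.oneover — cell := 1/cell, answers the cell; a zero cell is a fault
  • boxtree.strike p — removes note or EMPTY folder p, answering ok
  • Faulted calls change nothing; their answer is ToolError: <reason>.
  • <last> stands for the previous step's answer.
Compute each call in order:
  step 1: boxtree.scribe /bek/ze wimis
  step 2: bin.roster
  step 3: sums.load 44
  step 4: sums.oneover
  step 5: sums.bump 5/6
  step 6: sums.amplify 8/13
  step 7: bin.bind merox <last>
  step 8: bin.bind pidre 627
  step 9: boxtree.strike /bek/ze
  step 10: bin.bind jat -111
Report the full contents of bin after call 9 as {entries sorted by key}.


Answer: {merox=226/429, pidre=627}

Derivation:
% boxtree.scribe p='/bek/ze' c='wimis'
:: created
% bin.roster
:: []
% sums.load x='44'
:: 44
% sums.oneover
:: 1/44
% sums.bump x='5/6'
:: 113/132
% sums.amplify x='8/13'
:: 226/429
% bin.bind k='merox' v='<last>'
:: nil
% bin.bind k='pidre' v='627'
:: nil
% boxtree.strike p='/bek/ze'
:: ok
% bin.bind k='jat' v='-111'
:: nil


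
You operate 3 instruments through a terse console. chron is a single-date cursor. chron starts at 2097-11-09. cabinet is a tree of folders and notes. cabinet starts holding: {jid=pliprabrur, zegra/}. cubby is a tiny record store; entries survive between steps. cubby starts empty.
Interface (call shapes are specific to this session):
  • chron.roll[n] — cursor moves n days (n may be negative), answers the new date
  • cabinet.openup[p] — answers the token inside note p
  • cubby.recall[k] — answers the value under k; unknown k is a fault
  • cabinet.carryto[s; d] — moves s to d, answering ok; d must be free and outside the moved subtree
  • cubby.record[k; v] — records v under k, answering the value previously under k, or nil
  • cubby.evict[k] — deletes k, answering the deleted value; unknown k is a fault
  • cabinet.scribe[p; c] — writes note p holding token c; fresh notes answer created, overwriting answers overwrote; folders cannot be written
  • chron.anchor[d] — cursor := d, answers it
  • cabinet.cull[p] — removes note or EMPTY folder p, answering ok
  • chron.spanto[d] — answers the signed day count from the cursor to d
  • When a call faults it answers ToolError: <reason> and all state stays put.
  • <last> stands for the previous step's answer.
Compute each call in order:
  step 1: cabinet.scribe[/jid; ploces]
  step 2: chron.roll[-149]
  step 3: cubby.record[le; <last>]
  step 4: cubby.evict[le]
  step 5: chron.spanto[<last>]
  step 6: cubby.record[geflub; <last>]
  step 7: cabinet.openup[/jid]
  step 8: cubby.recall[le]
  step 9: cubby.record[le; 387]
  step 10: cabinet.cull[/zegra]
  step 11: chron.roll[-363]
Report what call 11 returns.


Answer: 2096-06-15

Derivation:
-- cabinet.scribe(p→/jid, c→ploces) ~> overwrote
-- chron.roll(n→-149) ~> 2097-06-13
-- cubby.record(k→le, v→<last>) ~> nil
-- cubby.evict(k→le) ~> 2097-06-13
-- chron.spanto(d→<last>) ~> 0
-- cubby.record(k→geflub, v→<last>) ~> nil
-- cabinet.openup(p→/jid) ~> ploces
-- cubby.recall(k→le) ~> ToolError: no such key le
-- cubby.record(k→le, v→387) ~> nil
-- cabinet.cull(p→/zegra) ~> ok
-- chron.roll(n→-363) ~> 2096-06-15


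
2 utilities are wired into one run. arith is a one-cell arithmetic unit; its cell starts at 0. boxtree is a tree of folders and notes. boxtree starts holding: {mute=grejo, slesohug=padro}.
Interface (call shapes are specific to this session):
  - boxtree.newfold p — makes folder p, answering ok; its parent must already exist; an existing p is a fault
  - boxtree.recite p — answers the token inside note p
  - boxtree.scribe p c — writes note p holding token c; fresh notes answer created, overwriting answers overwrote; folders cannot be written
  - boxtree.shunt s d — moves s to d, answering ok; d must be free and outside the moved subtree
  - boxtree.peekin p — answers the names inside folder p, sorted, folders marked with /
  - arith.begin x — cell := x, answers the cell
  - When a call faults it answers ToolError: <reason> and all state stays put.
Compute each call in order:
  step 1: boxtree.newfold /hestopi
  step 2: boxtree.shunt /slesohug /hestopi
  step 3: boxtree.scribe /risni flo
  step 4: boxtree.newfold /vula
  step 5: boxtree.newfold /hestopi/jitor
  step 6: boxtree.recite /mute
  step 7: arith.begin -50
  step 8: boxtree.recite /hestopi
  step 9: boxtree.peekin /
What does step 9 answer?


;; 1. boxtree.newfold(p→/hestopi) ~> ok
;; 2. boxtree.shunt(s→/slesohug, d→/hestopi) ~> ToolError: exists
;; 3. boxtree.scribe(p→/risni, c→flo) ~> created
;; 4. boxtree.newfold(p→/vula) ~> ok
;; 5. boxtree.newfold(p→/hestopi/jitor) ~> ok
;; 6. boxtree.recite(p→/mute) ~> grejo
;; 7. arith.begin(x→-50) ~> -50
;; 8. boxtree.recite(p→/hestopi) ~> ToolError: is a directory
;; 9. boxtree.peekin(p→/) ~> [hestopi/, mute, risni, slesohug, vula/]

Answer: [hestopi/, mute, risni, slesohug, vula/]


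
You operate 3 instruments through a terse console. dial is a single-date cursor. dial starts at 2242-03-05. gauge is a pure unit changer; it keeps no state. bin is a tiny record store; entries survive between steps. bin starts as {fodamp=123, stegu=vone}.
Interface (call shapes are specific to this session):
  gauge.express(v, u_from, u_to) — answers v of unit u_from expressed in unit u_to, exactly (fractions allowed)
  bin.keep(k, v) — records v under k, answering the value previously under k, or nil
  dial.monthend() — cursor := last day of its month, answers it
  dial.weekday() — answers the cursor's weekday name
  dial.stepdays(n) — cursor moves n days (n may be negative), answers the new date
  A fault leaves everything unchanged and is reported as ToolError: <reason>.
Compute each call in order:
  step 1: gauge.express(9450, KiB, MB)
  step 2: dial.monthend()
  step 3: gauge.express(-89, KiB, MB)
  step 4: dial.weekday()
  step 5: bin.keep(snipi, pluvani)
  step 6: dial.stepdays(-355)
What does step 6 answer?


> gauge.express 9450 KiB MB
  6048/625
> dial.monthend
  2242-03-31
> gauge.express -89 KiB MB
  -1424/15625
> dial.weekday
  Thursday
> bin.keep snipi pluvani
  nil
> dial.stepdays -355
  2241-04-10

Answer: 2241-04-10


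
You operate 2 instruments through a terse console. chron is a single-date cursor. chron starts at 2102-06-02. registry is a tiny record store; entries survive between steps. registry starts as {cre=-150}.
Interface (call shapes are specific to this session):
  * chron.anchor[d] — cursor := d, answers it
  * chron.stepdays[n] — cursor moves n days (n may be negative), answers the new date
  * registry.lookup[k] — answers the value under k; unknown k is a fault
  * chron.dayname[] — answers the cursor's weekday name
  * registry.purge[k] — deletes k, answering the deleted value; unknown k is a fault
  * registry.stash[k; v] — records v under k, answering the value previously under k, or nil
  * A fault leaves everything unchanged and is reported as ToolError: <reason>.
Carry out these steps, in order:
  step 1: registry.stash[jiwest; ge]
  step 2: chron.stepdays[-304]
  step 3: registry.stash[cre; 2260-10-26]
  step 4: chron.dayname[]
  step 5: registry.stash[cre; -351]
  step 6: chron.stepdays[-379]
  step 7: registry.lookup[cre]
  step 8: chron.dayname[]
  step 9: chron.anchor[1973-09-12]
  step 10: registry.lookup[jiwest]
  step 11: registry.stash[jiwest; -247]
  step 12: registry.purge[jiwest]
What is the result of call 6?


CALL stash[k→jiwest; v→ge]
RET  nil
CALL stepdays[n→-304]
RET  2101-08-02
CALL stash[k→cre; v→2260-10-26]
RET  -150
CALL dayname[]
RET  Tuesday
CALL stash[k→cre; v→-351]
RET  2260-10-26
CALL stepdays[n→-379]
RET  2100-07-19
CALL lookup[k→cre]
RET  -351
CALL dayname[]
RET  Monday
CALL anchor[d→1973-09-12]
RET  1973-09-12
CALL lookup[k→jiwest]
RET  ge
CALL stash[k→jiwest; v→-247]
RET  ge
CALL purge[k→jiwest]
RET  -247

Answer: 2100-07-19


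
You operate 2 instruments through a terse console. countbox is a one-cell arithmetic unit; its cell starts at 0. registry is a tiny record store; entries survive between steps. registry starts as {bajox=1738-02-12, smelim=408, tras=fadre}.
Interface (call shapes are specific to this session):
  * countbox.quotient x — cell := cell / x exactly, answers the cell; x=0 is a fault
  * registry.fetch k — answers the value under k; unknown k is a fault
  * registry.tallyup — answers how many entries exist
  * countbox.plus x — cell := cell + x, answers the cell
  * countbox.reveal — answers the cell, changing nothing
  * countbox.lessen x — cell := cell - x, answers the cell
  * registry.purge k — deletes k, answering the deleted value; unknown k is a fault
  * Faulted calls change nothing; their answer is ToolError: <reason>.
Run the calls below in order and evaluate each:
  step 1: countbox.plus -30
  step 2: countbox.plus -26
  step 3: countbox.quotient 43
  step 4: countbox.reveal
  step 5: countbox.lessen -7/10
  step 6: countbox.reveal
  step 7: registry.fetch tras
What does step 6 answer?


[in] countbox.plus x='-30'
[out] -30
[in] countbox.plus x='-26'
[out] -56
[in] countbox.quotient x='43'
[out] -56/43
[in] countbox.reveal
[out] -56/43
[in] countbox.lessen x='-7/10'
[out] -259/430
[in] countbox.reveal
[out] -259/430
[in] registry.fetch k='tras'
[out] fadre

Answer: -259/430


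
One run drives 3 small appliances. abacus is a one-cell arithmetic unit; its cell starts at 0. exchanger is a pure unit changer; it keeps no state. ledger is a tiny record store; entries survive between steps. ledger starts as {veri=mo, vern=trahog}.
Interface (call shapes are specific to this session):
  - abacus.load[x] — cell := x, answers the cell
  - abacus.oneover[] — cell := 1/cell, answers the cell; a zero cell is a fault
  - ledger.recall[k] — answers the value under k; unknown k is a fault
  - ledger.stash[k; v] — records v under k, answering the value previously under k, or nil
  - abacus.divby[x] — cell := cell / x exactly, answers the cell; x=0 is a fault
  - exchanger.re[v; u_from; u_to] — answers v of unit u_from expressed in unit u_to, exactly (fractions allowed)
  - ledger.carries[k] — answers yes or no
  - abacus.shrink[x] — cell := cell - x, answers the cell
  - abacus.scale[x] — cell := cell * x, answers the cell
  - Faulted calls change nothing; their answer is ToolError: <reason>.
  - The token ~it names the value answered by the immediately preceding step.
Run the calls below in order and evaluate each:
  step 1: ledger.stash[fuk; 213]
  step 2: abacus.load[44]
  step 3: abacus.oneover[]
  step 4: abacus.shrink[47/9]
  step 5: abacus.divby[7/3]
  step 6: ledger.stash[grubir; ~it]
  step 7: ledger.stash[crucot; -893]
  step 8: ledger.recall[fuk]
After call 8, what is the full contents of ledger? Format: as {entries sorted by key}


Answer: {crucot=-893, fuk=213, grubir=-2059/924, veri=mo, vern=trahog}

Derivation:
Then ledger.stash passing k=fuk, v=213, and see nil.
Now I run abacus.load passing x=44: 44.
Next I call abacus.oneover, which returns 1/44.
Then abacus.shrink passing x=47/9, yielding -2059/396.
Invoking abacus.divby passing x=7/3, and get -2059/924.
Calling ledger.stash passing k=grubir, v=~it, which returns nil.
I try ledger.stash passing k=crucot, v=-893: nil.
Now I run ledger.recall passing k=fuk, → 213.


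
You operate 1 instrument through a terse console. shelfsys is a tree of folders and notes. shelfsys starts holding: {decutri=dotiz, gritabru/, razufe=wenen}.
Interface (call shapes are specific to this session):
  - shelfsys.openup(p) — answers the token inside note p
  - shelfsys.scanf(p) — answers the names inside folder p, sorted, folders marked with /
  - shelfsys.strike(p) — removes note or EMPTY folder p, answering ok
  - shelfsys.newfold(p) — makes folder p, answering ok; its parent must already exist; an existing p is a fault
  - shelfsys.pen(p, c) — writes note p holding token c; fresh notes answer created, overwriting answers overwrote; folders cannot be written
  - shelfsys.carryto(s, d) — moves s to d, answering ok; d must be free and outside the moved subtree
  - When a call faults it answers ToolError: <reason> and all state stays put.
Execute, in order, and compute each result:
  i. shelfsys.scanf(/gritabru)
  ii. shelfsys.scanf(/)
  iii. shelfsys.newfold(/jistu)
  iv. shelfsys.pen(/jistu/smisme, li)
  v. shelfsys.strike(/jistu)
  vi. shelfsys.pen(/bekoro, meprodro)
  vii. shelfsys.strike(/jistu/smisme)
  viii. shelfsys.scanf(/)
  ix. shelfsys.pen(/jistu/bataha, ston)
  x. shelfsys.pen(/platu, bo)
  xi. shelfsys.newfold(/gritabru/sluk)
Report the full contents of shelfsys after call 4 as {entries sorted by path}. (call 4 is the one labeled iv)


==> shelfsys.scanf(/gritabru)
<== []
==> shelfsys.scanf(/)
<== [decutri, gritabru/, razufe]
==> shelfsys.newfold(/jistu)
<== ok
==> shelfsys.pen(/jistu/smisme, li)
<== created
==> shelfsys.strike(/jistu)
<== ToolError: not empty
==> shelfsys.pen(/bekoro, meprodro)
<== created
==> shelfsys.strike(/jistu/smisme)
<== ok
==> shelfsys.scanf(/)
<== [bekoro, decutri, gritabru/, jistu/, razufe]
==> shelfsys.pen(/jistu/bataha, ston)
<== created
==> shelfsys.pen(/platu, bo)
<== created
==> shelfsys.newfold(/gritabru/sluk)
<== ok

Answer: {decutri=dotiz, gritabru/, jistu/, jistu/smisme=li, razufe=wenen}


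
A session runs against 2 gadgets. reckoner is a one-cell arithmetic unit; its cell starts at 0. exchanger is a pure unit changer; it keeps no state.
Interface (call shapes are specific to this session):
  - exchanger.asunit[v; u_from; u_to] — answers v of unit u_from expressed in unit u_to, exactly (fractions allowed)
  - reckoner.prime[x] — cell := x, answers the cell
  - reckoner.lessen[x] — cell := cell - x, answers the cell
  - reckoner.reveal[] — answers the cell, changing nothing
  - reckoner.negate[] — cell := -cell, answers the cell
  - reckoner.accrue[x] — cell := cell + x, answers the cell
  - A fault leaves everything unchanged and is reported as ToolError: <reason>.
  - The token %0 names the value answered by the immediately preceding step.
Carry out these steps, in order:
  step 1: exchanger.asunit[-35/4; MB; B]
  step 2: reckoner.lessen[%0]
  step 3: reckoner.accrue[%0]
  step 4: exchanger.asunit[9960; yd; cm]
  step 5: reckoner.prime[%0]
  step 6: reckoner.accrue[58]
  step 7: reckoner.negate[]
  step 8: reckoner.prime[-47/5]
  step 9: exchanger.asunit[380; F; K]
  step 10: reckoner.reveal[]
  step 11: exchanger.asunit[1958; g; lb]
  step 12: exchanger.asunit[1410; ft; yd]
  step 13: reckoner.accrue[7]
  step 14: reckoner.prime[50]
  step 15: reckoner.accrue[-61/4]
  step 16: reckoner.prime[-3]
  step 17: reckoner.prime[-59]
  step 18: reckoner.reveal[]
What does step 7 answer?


I run asunit on v='-35/4', u_from='MB', u_to='B', and get -8750000.
Invoking lessen on x='%0', and see 8750000.
I try accrue on x='%0', giving 17500000.
I call asunit on v='9960', u_from='yd', u_to='cm', giving 4553712/5.
I try prime on x='%0', — result: 4553712/5.
Then accrue on x='58', giving 4554002/5.
I run negate, and observe -4554002/5.
I call prime on x='-47/5', and observe -47/5.
I try asunit on v='380', u_from='F', u_to='K', — result: 27989/60.
Calling reveal(), and see -47/5.
I invoke asunit on v='1958', u_from='g', u_to='lb', giving 17800000/4123567.
I use asunit on v='1410', u_from='ft', u_to='yd', and see 470.
Invoking accrue on x='7', — result: -12/5.
I try prime on x='50', → 50.
I call accrue on x='-61/4', — result: 139/4.
I try prime on x='-3', and observe -3.
I use prime on x='-59', and see -59.
Now I run reveal, which returns -59.

Answer: -4554002/5


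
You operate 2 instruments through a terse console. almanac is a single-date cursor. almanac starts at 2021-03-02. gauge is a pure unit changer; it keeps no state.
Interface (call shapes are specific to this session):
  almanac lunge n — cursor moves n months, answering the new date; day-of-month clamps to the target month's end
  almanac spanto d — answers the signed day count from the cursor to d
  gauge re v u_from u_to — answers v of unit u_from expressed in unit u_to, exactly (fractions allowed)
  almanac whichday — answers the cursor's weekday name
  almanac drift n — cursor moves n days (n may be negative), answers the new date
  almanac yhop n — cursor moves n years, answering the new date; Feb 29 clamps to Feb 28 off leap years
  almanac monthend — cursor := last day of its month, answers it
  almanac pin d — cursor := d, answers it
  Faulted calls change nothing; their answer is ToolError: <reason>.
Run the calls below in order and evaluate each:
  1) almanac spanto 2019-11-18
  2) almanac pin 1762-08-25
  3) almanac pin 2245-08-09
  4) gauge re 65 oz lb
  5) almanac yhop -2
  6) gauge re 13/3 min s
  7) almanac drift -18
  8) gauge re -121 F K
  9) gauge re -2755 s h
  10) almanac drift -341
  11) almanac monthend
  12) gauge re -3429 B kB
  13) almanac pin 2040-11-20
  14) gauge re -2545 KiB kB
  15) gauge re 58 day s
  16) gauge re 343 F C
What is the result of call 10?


>> almanac spanto(d: 2019-11-18)
<< -470
>> almanac pin(d: 1762-08-25)
<< 1762-08-25
>> almanac pin(d: 2245-08-09)
<< 2245-08-09
>> gauge re(v: 65, u_from: oz, u_to: lb)
<< 65/16
>> almanac yhop(n: -2)
<< 2243-08-09
>> gauge re(v: 13/3, u_from: min, u_to: s)
<< 260
>> almanac drift(n: -18)
<< 2243-07-22
>> gauge re(v: -121, u_from: F, u_to: K)
<< 3763/20
>> gauge re(v: -2755, u_from: s, u_to: h)
<< -551/720
>> almanac drift(n: -341)
<< 2242-08-15
>> almanac monthend()
<< 2242-08-31
>> gauge re(v: -3429, u_from: B, u_to: kB)
<< -3429/1000
>> almanac pin(d: 2040-11-20)
<< 2040-11-20
>> gauge re(v: -2545, u_from: KiB, u_to: kB)
<< -65152/25
>> gauge re(v: 58, u_from: day, u_to: s)
<< 5011200
>> gauge re(v: 343, u_from: F, u_to: C)
<< 1555/9

Answer: 2242-08-15


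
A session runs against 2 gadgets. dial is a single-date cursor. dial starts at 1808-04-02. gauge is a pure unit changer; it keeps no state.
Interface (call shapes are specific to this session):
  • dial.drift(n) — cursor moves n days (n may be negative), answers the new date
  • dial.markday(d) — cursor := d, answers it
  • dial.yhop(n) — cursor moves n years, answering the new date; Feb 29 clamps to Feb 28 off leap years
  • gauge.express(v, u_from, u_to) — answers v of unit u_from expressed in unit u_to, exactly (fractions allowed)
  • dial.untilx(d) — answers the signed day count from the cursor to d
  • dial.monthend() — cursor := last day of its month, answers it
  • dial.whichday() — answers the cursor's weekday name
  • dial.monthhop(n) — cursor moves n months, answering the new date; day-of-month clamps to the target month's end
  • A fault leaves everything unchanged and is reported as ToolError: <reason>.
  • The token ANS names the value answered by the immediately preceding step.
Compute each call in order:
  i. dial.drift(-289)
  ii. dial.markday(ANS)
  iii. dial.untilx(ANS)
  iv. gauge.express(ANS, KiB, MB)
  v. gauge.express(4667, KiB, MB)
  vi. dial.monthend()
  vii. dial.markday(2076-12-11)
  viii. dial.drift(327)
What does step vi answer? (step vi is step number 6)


-> drift(n→-289)
<- 1807-06-18
-> markday(d→ANS)
<- 1807-06-18
-> untilx(d→ANS)
<- 0
-> express(v→ANS, u_from→KiB, u_to→MB)
<- 0
-> express(v→4667, u_from→KiB, u_to→MB)
<- 74672/15625
-> monthend()
<- 1807-06-30
-> markday(d→2076-12-11)
<- 2076-12-11
-> drift(n→327)
<- 2077-11-03

Answer: 1807-06-30


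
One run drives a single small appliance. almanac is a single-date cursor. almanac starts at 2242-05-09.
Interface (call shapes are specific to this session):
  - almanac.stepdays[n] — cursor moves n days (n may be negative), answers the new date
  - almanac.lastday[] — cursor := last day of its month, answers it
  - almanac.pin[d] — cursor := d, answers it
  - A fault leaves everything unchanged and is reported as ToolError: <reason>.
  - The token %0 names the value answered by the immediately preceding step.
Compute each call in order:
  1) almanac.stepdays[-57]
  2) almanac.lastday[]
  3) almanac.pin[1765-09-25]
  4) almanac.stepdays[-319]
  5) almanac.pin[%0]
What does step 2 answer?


Answer: 2242-03-31

Derivation:
-> almanac.stepdays(n='-57')
<- 2242-03-13
-> almanac.lastday()
<- 2242-03-31
-> almanac.pin(d='1765-09-25')
<- 1765-09-25
-> almanac.stepdays(n='-319')
<- 1764-11-10
-> almanac.pin(d='%0')
<- 1764-11-10


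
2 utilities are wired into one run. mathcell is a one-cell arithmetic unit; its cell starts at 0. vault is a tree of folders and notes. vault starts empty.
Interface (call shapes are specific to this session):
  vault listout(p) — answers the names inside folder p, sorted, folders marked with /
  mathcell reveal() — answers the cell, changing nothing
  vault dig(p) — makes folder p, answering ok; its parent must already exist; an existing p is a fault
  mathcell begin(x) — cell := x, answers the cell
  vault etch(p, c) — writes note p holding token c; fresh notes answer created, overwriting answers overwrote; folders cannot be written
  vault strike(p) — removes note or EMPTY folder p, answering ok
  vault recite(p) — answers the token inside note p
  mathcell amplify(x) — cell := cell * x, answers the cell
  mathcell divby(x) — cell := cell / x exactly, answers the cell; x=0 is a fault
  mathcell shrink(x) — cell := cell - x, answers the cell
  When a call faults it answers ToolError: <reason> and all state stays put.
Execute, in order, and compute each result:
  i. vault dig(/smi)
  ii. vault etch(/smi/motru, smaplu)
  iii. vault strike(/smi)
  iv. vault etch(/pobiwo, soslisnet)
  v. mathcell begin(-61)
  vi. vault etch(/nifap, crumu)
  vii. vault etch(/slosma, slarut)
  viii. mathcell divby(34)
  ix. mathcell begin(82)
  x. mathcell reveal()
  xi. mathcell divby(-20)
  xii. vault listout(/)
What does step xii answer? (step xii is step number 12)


Step: vault dig[p→/smi]
Result: ok
Step: vault etch[p→/smi/motru; c→smaplu]
Result: created
Step: vault strike[p→/smi]
Result: ToolError: not empty
Step: vault etch[p→/pobiwo; c→soslisnet]
Result: created
Step: mathcell begin[x→-61]
Result: -61
Step: vault etch[p→/nifap; c→crumu]
Result: created
Step: vault etch[p→/slosma; c→slarut]
Result: created
Step: mathcell divby[x→34]
Result: -61/34
Step: mathcell begin[x→82]
Result: 82
Step: mathcell reveal[]
Result: 82
Step: mathcell divby[x→-20]
Result: -41/10
Step: vault listout[p→/]
Result: [nifap, pobiwo, slosma, smi/]

Answer: [nifap, pobiwo, slosma, smi/]


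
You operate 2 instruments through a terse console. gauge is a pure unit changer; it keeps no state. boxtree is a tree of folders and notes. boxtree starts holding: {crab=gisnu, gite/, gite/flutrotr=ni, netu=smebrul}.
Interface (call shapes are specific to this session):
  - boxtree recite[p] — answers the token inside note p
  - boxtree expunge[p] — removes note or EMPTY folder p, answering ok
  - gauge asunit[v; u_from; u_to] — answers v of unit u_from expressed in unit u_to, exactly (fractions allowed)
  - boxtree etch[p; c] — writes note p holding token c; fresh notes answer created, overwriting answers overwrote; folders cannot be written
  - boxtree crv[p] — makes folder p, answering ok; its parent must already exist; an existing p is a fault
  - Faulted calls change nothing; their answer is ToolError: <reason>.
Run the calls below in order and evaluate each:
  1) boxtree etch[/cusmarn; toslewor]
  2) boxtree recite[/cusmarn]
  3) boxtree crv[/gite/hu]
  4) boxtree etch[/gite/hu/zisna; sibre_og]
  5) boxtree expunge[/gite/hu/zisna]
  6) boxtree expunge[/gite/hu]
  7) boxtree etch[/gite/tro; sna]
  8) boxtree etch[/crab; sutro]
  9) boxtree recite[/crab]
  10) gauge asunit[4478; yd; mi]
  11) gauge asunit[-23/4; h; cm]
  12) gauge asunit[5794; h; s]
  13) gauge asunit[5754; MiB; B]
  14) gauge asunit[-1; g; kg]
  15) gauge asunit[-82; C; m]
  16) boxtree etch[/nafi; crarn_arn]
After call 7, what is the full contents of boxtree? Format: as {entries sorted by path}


>> boxtree etch(p: /cusmarn, c: toslewor)
<< created
>> boxtree recite(p: /cusmarn)
<< toslewor
>> boxtree crv(p: /gite/hu)
<< ok
>> boxtree etch(p: /gite/hu/zisna, c: sibre_og)
<< created
>> boxtree expunge(p: /gite/hu/zisna)
<< ok
>> boxtree expunge(p: /gite/hu)
<< ok
>> boxtree etch(p: /gite/tro, c: sna)
<< created
>> boxtree etch(p: /crab, c: sutro)
<< overwrote
>> boxtree recite(p: /crab)
<< sutro
>> gauge asunit(v: 4478, u_from: yd, u_to: mi)
<< 2239/880
>> gauge asunit(v: -23/4, u_from: h, u_to: cm)
<< ToolError: incompatible units
>> gauge asunit(v: 5794, u_from: h, u_to: s)
<< 20858400
>> gauge asunit(v: 5754, u_from: MiB, u_to: B)
<< 6033506304
>> gauge asunit(v: -1, u_from: g, u_to: kg)
<< -1/1000
>> gauge asunit(v: -82, u_from: C, u_to: m)
<< ToolError: incompatible units
>> boxtree etch(p: /nafi, c: crarn_arn)
<< created

Answer: {crab=gisnu, cusmarn=toslewor, gite/, gite/flutrotr=ni, gite/tro=sna, netu=smebrul}


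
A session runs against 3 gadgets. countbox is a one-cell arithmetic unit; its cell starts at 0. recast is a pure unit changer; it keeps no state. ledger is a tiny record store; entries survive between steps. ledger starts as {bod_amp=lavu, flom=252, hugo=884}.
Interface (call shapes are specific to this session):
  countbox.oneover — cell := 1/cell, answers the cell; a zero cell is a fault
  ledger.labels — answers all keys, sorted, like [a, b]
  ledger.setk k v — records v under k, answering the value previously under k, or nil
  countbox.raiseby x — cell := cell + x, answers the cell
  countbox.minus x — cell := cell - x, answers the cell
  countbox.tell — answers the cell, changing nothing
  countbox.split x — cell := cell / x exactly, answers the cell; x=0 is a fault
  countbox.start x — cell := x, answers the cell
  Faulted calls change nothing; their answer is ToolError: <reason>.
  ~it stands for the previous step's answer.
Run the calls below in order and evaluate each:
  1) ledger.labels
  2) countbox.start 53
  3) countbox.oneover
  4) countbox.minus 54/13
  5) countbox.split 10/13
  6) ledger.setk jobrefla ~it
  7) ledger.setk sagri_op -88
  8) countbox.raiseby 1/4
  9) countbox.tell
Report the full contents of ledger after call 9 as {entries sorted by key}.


Answer: {bod_amp=lavu, flom=252, hugo=884, jobrefla=-2849/530, sagri_op=-88}

Derivation:
==> labels()
<== [bod_amp, flom, hugo]
==> start(x: 53)
<== 53
==> oneover()
<== 1/53
==> minus(x: 54/13)
<== -2849/689
==> split(x: 10/13)
<== -2849/530
==> setk(k: jobrefla, v: ~it)
<== nil
==> setk(k: sagri_op, v: -88)
<== nil
==> raiseby(x: 1/4)
<== -5433/1060
==> tell()
<== -5433/1060


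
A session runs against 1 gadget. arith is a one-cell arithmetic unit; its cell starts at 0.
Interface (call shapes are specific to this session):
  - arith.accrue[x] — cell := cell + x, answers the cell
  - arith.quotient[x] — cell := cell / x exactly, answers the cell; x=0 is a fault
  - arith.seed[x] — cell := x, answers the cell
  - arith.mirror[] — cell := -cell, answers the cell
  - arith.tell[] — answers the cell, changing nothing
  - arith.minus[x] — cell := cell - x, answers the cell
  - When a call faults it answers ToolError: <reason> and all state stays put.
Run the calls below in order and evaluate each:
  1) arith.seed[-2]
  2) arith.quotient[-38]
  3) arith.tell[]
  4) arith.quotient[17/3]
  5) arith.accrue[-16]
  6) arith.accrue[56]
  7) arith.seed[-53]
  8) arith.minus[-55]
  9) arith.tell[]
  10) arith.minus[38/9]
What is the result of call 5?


Answer: -5165/323

Derivation:
% seed x=-2
[out] -2
% quotient x=-38
[out] 1/19
% tell
[out] 1/19
% quotient x=17/3
[out] 3/323
% accrue x=-16
[out] -5165/323
% accrue x=56
[out] 12923/323
% seed x=-53
[out] -53
% minus x=-55
[out] 2
% tell
[out] 2
% minus x=38/9
[out] -20/9


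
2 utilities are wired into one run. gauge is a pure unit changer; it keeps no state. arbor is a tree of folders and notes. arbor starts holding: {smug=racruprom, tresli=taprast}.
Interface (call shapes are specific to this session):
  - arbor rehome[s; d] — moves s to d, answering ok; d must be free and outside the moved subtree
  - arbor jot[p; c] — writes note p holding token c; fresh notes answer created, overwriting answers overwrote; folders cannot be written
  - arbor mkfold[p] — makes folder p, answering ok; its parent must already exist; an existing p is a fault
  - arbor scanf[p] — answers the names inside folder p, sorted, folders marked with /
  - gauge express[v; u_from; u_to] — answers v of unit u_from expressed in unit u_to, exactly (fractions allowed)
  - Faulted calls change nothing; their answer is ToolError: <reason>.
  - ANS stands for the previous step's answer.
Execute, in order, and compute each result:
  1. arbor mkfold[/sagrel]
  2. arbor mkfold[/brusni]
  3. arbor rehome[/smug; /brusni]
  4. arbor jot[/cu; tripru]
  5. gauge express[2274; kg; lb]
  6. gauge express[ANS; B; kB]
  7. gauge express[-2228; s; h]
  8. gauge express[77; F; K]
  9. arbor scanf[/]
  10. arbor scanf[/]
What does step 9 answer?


Answer: [brusni/, cu, sagrel/, smug, tresli]

Derivation:
> arbor mkfold /sagrel
:: ok
> arbor mkfold /brusni
:: ok
> arbor rehome /smug /brusni
:: ToolError: exists
> arbor jot /cu tripru
:: created
> gauge express 2274 kg lb
:: 227400000000/45359237
> gauge express ANS B kB
:: 227400000/45359237
> gauge express -2228 s h
:: -557/900
> gauge express 77 F K
:: 5963/20
> arbor scanf /
:: [brusni/, cu, sagrel/, smug, tresli]
> arbor scanf /
:: [brusni/, cu, sagrel/, smug, tresli]


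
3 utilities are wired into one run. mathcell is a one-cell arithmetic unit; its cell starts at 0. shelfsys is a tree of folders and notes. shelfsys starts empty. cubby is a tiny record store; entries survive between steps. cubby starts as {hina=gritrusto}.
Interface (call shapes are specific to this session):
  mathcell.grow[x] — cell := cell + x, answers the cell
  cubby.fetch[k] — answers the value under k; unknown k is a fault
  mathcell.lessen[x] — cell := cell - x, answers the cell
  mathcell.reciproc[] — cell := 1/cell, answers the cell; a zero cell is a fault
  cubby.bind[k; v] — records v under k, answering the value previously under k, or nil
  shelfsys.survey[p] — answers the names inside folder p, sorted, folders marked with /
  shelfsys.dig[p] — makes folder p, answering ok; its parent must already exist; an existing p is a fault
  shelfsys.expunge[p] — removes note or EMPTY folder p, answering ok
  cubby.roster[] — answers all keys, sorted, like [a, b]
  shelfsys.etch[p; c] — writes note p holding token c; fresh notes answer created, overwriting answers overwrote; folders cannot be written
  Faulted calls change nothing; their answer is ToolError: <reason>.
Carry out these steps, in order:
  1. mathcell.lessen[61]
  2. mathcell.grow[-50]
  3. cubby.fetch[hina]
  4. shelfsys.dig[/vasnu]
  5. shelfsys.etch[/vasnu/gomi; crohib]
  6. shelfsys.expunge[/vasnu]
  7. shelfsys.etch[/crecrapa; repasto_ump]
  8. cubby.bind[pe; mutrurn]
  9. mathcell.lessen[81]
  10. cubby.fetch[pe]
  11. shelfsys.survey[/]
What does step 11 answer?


I try mathcell.lessen(x→61), → -61.
I use mathcell.grow(x→-50), → -111.
I try cubby.fetch(k→hina): gritrusto.
I use shelfsys.dig(p→/vasnu), and observe ok.
Using shelfsys.etch(p→/vasnu/gomi, c→crohib): created.
Using shelfsys.expunge(p→/vasnu), giving ToolError: not empty.
I use shelfsys.etch(p→/crecrapa, c→repasto_ump), yielding created.
I run cubby.bind(k→pe, v→mutrurn), yielding nil.
I run mathcell.lessen(x→81), and see -192.
Now I run cubby.fetch(k→pe): mutrurn.
I call shelfsys.survey(p→/), and see [crecrapa, vasnu/].

Answer: [crecrapa, vasnu/]


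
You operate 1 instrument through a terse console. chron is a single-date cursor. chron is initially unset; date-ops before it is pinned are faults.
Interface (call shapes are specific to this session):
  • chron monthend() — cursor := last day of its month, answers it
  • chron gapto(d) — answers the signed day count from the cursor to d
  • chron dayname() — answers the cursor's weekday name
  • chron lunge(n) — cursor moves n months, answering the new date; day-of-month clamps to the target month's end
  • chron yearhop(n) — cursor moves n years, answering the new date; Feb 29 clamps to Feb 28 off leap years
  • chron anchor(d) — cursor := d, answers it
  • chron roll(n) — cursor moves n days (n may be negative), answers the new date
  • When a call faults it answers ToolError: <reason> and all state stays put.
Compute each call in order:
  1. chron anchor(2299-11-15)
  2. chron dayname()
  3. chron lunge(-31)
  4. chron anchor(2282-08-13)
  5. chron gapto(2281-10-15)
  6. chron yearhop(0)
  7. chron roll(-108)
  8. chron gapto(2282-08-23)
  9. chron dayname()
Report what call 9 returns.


→ chron anchor(d→2299-11-15)
← 2299-11-15
→ chron dayname()
← Wednesday
→ chron lunge(n→-31)
← 2297-04-15
→ chron anchor(d→2282-08-13)
← 2282-08-13
→ chron gapto(d→2281-10-15)
← -302
→ chron yearhop(n→0)
← 2282-08-13
→ chron roll(n→-108)
← 2282-04-27
→ chron gapto(d→2282-08-23)
← 118
→ chron dayname()
← Thursday

Answer: Thursday


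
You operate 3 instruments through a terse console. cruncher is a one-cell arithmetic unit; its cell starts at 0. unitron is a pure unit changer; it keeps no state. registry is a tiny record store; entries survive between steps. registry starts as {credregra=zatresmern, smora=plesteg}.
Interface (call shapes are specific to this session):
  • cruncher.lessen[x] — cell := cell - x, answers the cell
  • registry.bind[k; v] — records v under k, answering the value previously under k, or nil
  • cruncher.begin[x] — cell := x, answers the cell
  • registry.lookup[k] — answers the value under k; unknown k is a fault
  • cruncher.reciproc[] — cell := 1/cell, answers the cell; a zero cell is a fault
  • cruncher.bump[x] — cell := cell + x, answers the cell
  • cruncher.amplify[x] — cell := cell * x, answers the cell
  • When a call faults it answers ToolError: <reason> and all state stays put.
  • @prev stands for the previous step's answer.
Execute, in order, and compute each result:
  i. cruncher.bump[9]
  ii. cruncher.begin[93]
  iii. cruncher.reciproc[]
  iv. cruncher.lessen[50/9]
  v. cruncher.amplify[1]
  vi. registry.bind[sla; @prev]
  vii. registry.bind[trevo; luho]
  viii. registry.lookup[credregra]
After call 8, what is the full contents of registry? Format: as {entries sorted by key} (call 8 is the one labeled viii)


Answer: {credregra=zatresmern, sla=-1547/279, smora=plesteg, trevo=luho}

Derivation:
Now I run cruncher.bump using x→9, giving 9.
Using cruncher.begin using x→93, and see 93.
I try cruncher.reciproc(), and observe 1/93.
I run cruncher.lessen using x→50/9, and see -1547/279.
I use cruncher.amplify using x→1, — result: -1547/279.
Invoking registry.bind using k→sla, v→@prev, and observe nil.
Next I call registry.bind using k→trevo, v→luho, and observe nil.
Next I call registry.lookup using k→credregra, and see zatresmern.


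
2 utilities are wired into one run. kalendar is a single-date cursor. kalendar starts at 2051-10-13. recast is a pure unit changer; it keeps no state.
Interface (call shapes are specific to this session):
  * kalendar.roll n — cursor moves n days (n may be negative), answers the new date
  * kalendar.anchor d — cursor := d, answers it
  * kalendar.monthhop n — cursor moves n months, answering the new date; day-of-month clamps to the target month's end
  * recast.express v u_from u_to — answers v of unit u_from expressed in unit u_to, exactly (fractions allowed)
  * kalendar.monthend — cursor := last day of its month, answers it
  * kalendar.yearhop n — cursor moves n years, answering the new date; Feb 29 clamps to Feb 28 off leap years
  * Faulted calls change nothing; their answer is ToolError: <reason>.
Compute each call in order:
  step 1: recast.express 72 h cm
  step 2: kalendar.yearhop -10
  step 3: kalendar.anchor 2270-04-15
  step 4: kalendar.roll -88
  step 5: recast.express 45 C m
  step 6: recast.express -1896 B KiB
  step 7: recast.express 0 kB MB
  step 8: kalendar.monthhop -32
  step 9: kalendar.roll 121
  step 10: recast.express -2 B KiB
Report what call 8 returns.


Answer: 2267-05-17

Derivation:
! express(72, h, cm) ~> ToolError: incompatible units
! yearhop(-10) ~> 2041-10-13
! anchor(2270-04-15) ~> 2270-04-15
! roll(-88) ~> 2270-01-17
! express(45, C, m) ~> ToolError: incompatible units
! express(-1896, B, KiB) ~> -237/128
! express(0, kB, MB) ~> 0
! monthhop(-32) ~> 2267-05-17
! roll(121) ~> 2267-09-15
! express(-2, B, KiB) ~> -1/512
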